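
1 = 1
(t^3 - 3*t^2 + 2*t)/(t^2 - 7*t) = (t^2 - 3*t + 2)/(t - 7)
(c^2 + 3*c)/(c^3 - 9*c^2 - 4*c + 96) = c/(c^2 - 12*c + 32)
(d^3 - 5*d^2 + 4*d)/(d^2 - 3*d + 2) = d*(d - 4)/(d - 2)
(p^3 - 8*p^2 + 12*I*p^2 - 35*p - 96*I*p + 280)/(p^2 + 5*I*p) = p - 8 + 7*I - 56*I/p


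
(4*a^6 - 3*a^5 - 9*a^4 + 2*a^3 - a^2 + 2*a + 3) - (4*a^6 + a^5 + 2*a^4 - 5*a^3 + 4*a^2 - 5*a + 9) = -4*a^5 - 11*a^4 + 7*a^3 - 5*a^2 + 7*a - 6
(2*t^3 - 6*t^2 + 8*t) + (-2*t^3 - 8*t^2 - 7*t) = -14*t^2 + t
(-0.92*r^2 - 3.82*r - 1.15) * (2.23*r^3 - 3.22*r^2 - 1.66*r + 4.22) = -2.0516*r^5 - 5.5562*r^4 + 11.2631*r^3 + 6.1618*r^2 - 14.2114*r - 4.853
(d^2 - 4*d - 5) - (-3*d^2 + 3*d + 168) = 4*d^2 - 7*d - 173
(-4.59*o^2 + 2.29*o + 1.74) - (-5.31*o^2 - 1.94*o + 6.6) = 0.72*o^2 + 4.23*o - 4.86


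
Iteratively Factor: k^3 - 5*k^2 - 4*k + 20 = (k - 5)*(k^2 - 4) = (k - 5)*(k - 2)*(k + 2)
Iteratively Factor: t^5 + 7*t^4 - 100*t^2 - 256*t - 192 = (t + 4)*(t^4 + 3*t^3 - 12*t^2 - 52*t - 48) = (t + 2)*(t + 4)*(t^3 + t^2 - 14*t - 24) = (t + 2)*(t + 3)*(t + 4)*(t^2 - 2*t - 8) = (t - 4)*(t + 2)*(t + 3)*(t + 4)*(t + 2)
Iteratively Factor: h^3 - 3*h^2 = (h)*(h^2 - 3*h) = h^2*(h - 3)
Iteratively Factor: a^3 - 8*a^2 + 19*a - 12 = (a - 4)*(a^2 - 4*a + 3) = (a - 4)*(a - 1)*(a - 3)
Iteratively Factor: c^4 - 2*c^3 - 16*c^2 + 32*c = (c - 4)*(c^3 + 2*c^2 - 8*c) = (c - 4)*(c + 4)*(c^2 - 2*c) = (c - 4)*(c - 2)*(c + 4)*(c)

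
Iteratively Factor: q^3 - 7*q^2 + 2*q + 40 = (q - 5)*(q^2 - 2*q - 8) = (q - 5)*(q + 2)*(q - 4)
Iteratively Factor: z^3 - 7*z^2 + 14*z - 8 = (z - 2)*(z^2 - 5*z + 4) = (z - 4)*(z - 2)*(z - 1)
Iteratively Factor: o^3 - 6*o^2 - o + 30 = (o + 2)*(o^2 - 8*o + 15) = (o - 3)*(o + 2)*(o - 5)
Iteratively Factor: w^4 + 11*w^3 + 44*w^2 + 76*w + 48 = (w + 2)*(w^3 + 9*w^2 + 26*w + 24) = (w + 2)*(w + 3)*(w^2 + 6*w + 8) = (w + 2)*(w + 3)*(w + 4)*(w + 2)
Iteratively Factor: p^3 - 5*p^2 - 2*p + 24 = (p - 3)*(p^2 - 2*p - 8) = (p - 3)*(p + 2)*(p - 4)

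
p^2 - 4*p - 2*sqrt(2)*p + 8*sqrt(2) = (p - 4)*(p - 2*sqrt(2))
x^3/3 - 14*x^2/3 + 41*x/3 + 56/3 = (x/3 + 1/3)*(x - 8)*(x - 7)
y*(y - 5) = y^2 - 5*y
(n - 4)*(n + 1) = n^2 - 3*n - 4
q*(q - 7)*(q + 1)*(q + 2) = q^4 - 4*q^3 - 19*q^2 - 14*q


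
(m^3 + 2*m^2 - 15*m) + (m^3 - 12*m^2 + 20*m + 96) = 2*m^3 - 10*m^2 + 5*m + 96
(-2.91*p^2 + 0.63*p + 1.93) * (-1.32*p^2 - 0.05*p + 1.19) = 3.8412*p^4 - 0.6861*p^3 - 6.042*p^2 + 0.6532*p + 2.2967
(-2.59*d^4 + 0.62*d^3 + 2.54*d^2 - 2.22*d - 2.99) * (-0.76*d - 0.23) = 1.9684*d^5 + 0.1245*d^4 - 2.073*d^3 + 1.103*d^2 + 2.783*d + 0.6877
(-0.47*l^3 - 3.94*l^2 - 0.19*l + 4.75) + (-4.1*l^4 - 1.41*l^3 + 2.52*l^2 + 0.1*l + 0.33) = -4.1*l^4 - 1.88*l^3 - 1.42*l^2 - 0.09*l + 5.08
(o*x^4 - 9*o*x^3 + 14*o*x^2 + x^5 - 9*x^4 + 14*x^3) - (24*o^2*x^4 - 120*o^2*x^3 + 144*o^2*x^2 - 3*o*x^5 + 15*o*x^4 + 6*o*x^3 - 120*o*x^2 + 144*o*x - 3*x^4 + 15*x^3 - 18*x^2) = -24*o^2*x^4 + 120*o^2*x^3 - 144*o^2*x^2 + 3*o*x^5 - 14*o*x^4 - 15*o*x^3 + 134*o*x^2 - 144*o*x + x^5 - 6*x^4 - x^3 + 18*x^2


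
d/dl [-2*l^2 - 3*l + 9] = -4*l - 3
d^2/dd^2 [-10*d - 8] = 0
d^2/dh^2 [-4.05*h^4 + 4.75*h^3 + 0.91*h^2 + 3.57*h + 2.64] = -48.6*h^2 + 28.5*h + 1.82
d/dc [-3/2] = 0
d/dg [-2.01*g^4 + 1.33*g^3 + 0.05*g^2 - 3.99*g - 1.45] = -8.04*g^3 + 3.99*g^2 + 0.1*g - 3.99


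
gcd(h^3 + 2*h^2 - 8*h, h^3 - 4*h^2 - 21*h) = h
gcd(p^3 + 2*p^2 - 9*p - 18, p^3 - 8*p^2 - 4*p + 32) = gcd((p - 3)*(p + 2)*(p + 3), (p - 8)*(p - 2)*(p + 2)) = p + 2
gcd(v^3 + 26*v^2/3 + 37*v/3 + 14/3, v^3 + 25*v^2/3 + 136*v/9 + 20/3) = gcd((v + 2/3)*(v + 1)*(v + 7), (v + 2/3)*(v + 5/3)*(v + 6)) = v + 2/3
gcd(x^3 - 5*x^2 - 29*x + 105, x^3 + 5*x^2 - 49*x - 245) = x^2 - 2*x - 35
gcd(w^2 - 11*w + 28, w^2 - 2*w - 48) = 1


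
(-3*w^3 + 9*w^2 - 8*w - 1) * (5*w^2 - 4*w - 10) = -15*w^5 + 57*w^4 - 46*w^3 - 63*w^2 + 84*w + 10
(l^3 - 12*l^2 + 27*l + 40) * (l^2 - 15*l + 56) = l^5 - 27*l^4 + 263*l^3 - 1037*l^2 + 912*l + 2240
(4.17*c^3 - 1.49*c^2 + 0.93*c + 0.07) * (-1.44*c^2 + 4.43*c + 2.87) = -6.0048*c^5 + 20.6187*c^4 + 4.028*c^3 - 0.2572*c^2 + 2.9792*c + 0.2009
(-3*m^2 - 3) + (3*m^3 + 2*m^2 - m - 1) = 3*m^3 - m^2 - m - 4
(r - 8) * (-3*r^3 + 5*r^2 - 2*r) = -3*r^4 + 29*r^3 - 42*r^2 + 16*r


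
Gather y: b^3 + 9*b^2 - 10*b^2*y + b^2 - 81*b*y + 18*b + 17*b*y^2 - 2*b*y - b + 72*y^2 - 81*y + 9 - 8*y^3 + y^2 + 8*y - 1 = b^3 + 10*b^2 + 17*b - 8*y^3 + y^2*(17*b + 73) + y*(-10*b^2 - 83*b - 73) + 8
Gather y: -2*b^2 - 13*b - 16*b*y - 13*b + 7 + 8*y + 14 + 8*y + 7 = -2*b^2 - 26*b + y*(16 - 16*b) + 28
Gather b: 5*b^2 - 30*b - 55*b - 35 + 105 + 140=5*b^2 - 85*b + 210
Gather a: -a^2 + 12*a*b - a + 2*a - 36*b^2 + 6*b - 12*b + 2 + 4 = -a^2 + a*(12*b + 1) - 36*b^2 - 6*b + 6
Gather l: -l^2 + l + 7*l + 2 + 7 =-l^2 + 8*l + 9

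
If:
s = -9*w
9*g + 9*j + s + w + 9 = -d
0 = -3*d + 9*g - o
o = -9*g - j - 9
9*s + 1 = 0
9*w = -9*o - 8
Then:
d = -511/207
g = -15476/16767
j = 388/1863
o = -73/81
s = -1/9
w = 1/81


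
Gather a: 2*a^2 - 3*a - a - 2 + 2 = 2*a^2 - 4*a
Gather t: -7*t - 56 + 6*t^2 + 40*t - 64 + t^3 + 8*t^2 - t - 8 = t^3 + 14*t^2 + 32*t - 128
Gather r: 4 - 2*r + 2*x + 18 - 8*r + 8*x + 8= -10*r + 10*x + 30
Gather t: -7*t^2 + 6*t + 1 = -7*t^2 + 6*t + 1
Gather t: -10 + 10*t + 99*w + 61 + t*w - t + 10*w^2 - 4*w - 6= t*(w + 9) + 10*w^2 + 95*w + 45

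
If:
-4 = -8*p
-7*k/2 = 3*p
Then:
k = -3/7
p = 1/2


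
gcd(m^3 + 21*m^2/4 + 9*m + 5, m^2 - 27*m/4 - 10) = m + 5/4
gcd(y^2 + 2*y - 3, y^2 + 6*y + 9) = y + 3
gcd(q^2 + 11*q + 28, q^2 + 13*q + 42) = q + 7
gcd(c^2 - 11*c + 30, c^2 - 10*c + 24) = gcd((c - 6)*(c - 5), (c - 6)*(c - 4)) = c - 6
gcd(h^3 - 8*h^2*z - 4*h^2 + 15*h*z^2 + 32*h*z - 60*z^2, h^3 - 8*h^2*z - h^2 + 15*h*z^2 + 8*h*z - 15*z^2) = h^2 - 8*h*z + 15*z^2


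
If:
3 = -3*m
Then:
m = -1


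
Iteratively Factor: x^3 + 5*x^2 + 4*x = (x + 4)*(x^2 + x) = x*(x + 4)*(x + 1)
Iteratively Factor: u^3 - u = (u + 1)*(u^2 - u) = u*(u + 1)*(u - 1)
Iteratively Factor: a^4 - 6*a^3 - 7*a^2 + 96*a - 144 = (a - 3)*(a^3 - 3*a^2 - 16*a + 48) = (a - 4)*(a - 3)*(a^2 + a - 12) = (a - 4)*(a - 3)^2*(a + 4)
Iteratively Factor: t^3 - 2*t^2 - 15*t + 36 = (t - 3)*(t^2 + t - 12) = (t - 3)*(t + 4)*(t - 3)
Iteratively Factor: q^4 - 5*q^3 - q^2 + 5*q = (q - 5)*(q^3 - q) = (q - 5)*(q + 1)*(q^2 - q) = q*(q - 5)*(q + 1)*(q - 1)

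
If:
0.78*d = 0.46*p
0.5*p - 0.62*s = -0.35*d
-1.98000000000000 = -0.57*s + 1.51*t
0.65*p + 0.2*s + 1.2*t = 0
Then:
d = 0.67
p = 1.13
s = 1.29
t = -0.83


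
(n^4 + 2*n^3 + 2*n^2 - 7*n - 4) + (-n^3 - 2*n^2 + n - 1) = n^4 + n^3 - 6*n - 5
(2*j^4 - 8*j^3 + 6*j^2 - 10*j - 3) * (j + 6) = 2*j^5 + 4*j^4 - 42*j^3 + 26*j^2 - 63*j - 18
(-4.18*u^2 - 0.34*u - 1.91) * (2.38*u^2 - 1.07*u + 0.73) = -9.9484*u^4 + 3.6634*u^3 - 7.2334*u^2 + 1.7955*u - 1.3943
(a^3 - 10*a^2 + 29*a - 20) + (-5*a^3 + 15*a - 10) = -4*a^3 - 10*a^2 + 44*a - 30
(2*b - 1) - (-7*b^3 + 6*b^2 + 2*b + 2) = 7*b^3 - 6*b^2 - 3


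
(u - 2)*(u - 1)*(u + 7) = u^3 + 4*u^2 - 19*u + 14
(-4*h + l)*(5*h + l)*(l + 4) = -20*h^2*l - 80*h^2 + h*l^2 + 4*h*l + l^3 + 4*l^2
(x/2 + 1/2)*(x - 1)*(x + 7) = x^3/2 + 7*x^2/2 - x/2 - 7/2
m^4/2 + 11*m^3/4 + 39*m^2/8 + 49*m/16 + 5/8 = (m/2 + 1/4)*(m + 1/2)*(m + 2)*(m + 5/2)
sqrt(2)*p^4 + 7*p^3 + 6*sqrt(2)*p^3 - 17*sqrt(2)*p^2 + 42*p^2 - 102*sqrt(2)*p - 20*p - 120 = (p + 6)*(p - 2*sqrt(2))*(p + 5*sqrt(2))*(sqrt(2)*p + 1)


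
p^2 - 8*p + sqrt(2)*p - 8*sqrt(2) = (p - 8)*(p + sqrt(2))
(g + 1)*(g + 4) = g^2 + 5*g + 4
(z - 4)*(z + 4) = z^2 - 16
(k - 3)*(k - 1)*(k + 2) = k^3 - 2*k^2 - 5*k + 6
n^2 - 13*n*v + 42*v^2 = (n - 7*v)*(n - 6*v)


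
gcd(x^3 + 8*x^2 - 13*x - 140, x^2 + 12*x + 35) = x^2 + 12*x + 35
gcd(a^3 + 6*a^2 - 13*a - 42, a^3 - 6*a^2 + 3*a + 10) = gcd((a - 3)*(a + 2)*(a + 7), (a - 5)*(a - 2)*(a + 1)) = 1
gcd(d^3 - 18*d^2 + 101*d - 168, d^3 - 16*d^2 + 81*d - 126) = d^2 - 10*d + 21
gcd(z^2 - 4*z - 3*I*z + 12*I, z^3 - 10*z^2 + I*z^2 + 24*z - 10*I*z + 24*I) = z - 4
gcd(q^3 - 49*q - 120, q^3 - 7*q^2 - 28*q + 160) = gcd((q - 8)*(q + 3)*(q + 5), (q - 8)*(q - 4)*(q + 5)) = q^2 - 3*q - 40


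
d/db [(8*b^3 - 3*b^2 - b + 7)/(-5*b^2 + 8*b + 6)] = (-40*b^4 + 128*b^3 + 115*b^2 + 34*b - 62)/(25*b^4 - 80*b^3 + 4*b^2 + 96*b + 36)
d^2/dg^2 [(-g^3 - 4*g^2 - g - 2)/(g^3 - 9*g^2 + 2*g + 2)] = 2*(-13*g^6 + 3*g^5 + 51*g^4 + 27*g^3 - 714*g^2 + 54*g - 56)/(g^9 - 27*g^8 + 249*g^7 - 831*g^6 + 390*g^5 + 402*g^4 - 196*g^3 - 84*g^2 + 24*g + 8)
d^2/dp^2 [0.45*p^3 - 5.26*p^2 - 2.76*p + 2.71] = 2.7*p - 10.52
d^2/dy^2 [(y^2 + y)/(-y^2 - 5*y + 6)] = 4*(2*y^3 - 9*y^2 - 9*y - 33)/(y^6 + 15*y^5 + 57*y^4 - 55*y^3 - 342*y^2 + 540*y - 216)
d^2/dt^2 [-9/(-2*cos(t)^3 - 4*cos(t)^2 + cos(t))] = 9*((4*cos(t) + cos(2*t))*(cos(t) + 16*cos(2*t) + 9*cos(3*t))*cos(t)/2 + 2*(6*cos(t)^2 + 8*cos(t) - 1)^2*sin(t)^2)/((4*cos(t) + cos(2*t))^3*cos(t)^3)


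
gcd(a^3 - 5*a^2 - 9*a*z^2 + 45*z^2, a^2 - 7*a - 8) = 1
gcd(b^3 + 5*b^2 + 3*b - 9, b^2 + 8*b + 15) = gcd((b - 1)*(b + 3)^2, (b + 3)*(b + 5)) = b + 3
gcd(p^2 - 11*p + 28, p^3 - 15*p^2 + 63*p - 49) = p - 7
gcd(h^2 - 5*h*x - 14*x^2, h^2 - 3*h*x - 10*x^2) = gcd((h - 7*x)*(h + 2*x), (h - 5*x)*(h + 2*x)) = h + 2*x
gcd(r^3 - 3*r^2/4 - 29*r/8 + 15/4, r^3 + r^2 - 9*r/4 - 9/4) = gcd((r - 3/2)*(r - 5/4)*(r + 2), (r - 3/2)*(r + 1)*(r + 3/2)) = r - 3/2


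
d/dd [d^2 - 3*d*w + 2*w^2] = 2*d - 3*w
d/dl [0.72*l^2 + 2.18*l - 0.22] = 1.44*l + 2.18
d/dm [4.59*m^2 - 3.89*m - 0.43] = 9.18*m - 3.89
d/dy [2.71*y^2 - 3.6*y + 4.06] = 5.42*y - 3.6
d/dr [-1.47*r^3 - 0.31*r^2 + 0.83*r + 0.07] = -4.41*r^2 - 0.62*r + 0.83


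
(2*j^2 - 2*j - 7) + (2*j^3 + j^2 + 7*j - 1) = 2*j^3 + 3*j^2 + 5*j - 8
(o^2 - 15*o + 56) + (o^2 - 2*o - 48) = 2*o^2 - 17*o + 8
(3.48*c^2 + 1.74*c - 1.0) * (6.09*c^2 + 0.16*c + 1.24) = 21.1932*c^4 + 11.1534*c^3 - 1.4964*c^2 + 1.9976*c - 1.24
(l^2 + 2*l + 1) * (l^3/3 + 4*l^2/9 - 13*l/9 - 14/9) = l^5/3 + 10*l^4/9 - 2*l^3/9 - 4*l^2 - 41*l/9 - 14/9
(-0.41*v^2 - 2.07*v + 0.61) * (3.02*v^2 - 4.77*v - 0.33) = -1.2382*v^4 - 4.2957*v^3 + 11.8514*v^2 - 2.2266*v - 0.2013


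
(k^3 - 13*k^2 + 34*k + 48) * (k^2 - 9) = k^5 - 13*k^4 + 25*k^3 + 165*k^2 - 306*k - 432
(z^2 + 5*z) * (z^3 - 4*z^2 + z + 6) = z^5 + z^4 - 19*z^3 + 11*z^2 + 30*z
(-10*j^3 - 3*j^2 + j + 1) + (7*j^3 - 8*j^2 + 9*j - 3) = -3*j^3 - 11*j^2 + 10*j - 2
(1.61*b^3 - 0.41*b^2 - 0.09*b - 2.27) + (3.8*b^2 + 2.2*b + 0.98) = 1.61*b^3 + 3.39*b^2 + 2.11*b - 1.29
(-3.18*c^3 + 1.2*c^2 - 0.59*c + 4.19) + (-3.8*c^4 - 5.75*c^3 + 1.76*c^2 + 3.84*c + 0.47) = -3.8*c^4 - 8.93*c^3 + 2.96*c^2 + 3.25*c + 4.66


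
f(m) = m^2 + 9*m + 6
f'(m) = 2*m + 9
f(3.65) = 52.17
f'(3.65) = 16.30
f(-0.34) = 3.06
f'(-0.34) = 8.32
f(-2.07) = -8.35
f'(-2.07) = 4.86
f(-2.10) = -8.49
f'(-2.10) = 4.80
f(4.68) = 70.02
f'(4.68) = 18.36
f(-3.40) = -13.04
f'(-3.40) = 2.20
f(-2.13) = -8.63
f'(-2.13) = 4.74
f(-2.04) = -8.20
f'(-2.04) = 4.92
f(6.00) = 96.00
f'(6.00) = 21.00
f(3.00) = 42.00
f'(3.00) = 15.00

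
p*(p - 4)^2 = p^3 - 8*p^2 + 16*p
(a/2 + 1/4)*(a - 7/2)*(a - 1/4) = a^3/2 - 13*a^2/8 - a/2 + 7/32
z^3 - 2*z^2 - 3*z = z*(z - 3)*(z + 1)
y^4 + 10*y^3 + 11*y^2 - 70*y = y*(y - 2)*(y + 5)*(y + 7)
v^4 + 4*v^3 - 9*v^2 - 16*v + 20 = (v - 2)*(v - 1)*(v + 2)*(v + 5)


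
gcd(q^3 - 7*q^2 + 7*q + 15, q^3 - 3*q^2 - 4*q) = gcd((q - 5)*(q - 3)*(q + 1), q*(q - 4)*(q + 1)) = q + 1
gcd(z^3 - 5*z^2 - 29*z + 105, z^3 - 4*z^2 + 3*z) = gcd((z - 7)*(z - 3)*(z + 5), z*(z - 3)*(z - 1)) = z - 3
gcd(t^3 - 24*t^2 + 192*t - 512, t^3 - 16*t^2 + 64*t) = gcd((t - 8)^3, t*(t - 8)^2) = t^2 - 16*t + 64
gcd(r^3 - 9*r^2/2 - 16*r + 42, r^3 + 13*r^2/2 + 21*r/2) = r + 7/2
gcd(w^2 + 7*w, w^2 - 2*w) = w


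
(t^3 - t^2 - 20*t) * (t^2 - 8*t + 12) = t^5 - 9*t^4 + 148*t^2 - 240*t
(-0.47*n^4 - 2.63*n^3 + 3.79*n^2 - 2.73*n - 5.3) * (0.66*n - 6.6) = -0.3102*n^5 + 1.3662*n^4 + 19.8594*n^3 - 26.8158*n^2 + 14.52*n + 34.98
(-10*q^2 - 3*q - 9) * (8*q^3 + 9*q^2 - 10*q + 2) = -80*q^5 - 114*q^4 + q^3 - 71*q^2 + 84*q - 18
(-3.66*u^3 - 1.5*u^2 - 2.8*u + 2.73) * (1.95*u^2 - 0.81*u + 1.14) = -7.137*u^5 + 0.0396000000000005*u^4 - 8.4174*u^3 + 5.8815*u^2 - 5.4033*u + 3.1122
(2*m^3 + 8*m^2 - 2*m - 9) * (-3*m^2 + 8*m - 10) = -6*m^5 - 8*m^4 + 50*m^3 - 69*m^2 - 52*m + 90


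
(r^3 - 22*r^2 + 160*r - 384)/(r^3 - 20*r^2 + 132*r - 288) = (r - 8)/(r - 6)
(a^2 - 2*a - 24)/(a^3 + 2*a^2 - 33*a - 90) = (a + 4)/(a^2 + 8*a + 15)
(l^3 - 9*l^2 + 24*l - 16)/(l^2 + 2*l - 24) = (l^2 - 5*l + 4)/(l + 6)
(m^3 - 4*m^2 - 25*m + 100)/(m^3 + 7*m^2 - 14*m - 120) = (m - 5)/(m + 6)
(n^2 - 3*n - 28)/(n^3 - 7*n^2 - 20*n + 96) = (n - 7)/(n^2 - 11*n + 24)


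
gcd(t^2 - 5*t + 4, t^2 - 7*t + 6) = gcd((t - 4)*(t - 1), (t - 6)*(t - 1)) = t - 1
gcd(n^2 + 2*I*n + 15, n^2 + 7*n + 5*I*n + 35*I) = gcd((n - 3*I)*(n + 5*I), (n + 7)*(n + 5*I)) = n + 5*I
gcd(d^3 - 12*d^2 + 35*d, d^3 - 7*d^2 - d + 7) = d - 7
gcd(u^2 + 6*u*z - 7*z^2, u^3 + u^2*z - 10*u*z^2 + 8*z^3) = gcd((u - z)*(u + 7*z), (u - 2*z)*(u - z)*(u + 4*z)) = -u + z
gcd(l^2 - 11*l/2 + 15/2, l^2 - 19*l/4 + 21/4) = l - 3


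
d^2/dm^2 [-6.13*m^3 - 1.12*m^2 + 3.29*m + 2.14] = -36.78*m - 2.24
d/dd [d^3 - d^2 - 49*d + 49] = 3*d^2 - 2*d - 49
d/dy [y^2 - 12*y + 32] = 2*y - 12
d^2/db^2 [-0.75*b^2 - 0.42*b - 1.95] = -1.50000000000000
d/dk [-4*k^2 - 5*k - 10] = -8*k - 5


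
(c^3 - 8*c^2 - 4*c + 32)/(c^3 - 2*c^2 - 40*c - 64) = (c - 2)/(c + 4)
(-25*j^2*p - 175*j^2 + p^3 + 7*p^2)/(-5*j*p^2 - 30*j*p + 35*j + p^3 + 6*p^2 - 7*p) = (5*j + p)/(p - 1)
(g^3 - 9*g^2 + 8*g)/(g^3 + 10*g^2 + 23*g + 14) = g*(g^2 - 9*g + 8)/(g^3 + 10*g^2 + 23*g + 14)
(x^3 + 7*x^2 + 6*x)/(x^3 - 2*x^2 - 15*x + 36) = x*(x^2 + 7*x + 6)/(x^3 - 2*x^2 - 15*x + 36)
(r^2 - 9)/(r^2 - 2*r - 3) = (r + 3)/(r + 1)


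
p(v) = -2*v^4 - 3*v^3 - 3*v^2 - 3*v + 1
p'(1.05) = -28.48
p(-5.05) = -974.75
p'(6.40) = -2507.19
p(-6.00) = -2033.00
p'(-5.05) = 828.08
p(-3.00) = -98.00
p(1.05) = -11.36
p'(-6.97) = 2310.46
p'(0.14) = -4.04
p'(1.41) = -51.78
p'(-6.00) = 1437.00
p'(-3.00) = 150.00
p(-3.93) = -328.54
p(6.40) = -4282.96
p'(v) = -8*v^3 - 9*v^2 - 6*v - 3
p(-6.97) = -3828.21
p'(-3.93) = 367.16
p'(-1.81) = 25.81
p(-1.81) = -7.07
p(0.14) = 0.51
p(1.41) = -25.51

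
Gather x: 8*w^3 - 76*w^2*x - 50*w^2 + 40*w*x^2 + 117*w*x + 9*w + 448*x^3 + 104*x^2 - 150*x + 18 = 8*w^3 - 50*w^2 + 9*w + 448*x^3 + x^2*(40*w + 104) + x*(-76*w^2 + 117*w - 150) + 18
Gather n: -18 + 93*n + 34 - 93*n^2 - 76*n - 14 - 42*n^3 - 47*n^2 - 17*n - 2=-42*n^3 - 140*n^2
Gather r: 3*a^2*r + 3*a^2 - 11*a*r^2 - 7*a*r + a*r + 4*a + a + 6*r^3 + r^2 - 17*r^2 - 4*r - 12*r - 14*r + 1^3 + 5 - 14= 3*a^2 + 5*a + 6*r^3 + r^2*(-11*a - 16) + r*(3*a^2 - 6*a - 30) - 8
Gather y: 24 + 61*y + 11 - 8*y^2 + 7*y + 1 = -8*y^2 + 68*y + 36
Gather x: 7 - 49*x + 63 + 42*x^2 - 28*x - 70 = 42*x^2 - 77*x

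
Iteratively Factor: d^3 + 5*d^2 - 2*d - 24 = (d - 2)*(d^2 + 7*d + 12) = (d - 2)*(d + 4)*(d + 3)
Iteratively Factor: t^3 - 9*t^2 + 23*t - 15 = (t - 3)*(t^2 - 6*t + 5) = (t - 5)*(t - 3)*(t - 1)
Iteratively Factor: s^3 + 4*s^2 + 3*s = (s + 3)*(s^2 + s) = s*(s + 3)*(s + 1)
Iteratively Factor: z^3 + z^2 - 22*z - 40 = (z + 4)*(z^2 - 3*z - 10) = (z + 2)*(z + 4)*(z - 5)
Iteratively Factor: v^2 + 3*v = (v)*(v + 3)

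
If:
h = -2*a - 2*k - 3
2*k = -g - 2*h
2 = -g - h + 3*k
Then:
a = 3*k/2 - 5/2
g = 8*k - 4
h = 2 - 5*k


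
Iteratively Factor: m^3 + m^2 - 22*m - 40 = (m + 4)*(m^2 - 3*m - 10) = (m - 5)*(m + 4)*(m + 2)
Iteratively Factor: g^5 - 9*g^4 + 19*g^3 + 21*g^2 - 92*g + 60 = (g - 2)*(g^4 - 7*g^3 + 5*g^2 + 31*g - 30) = (g - 2)*(g - 1)*(g^3 - 6*g^2 - g + 30) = (g - 2)*(g - 1)*(g + 2)*(g^2 - 8*g + 15) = (g - 5)*(g - 2)*(g - 1)*(g + 2)*(g - 3)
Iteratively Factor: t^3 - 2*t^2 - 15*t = (t - 5)*(t^2 + 3*t) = t*(t - 5)*(t + 3)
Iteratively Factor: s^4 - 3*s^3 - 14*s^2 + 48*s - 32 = (s - 2)*(s^3 - s^2 - 16*s + 16) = (s - 2)*(s + 4)*(s^2 - 5*s + 4) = (s - 2)*(s - 1)*(s + 4)*(s - 4)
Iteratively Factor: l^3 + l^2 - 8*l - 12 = (l + 2)*(l^2 - l - 6) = (l - 3)*(l + 2)*(l + 2)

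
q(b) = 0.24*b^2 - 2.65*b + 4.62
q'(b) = 0.48*b - 2.65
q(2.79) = -0.91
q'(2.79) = -1.31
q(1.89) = 0.47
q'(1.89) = -1.74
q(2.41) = -0.37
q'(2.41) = -1.49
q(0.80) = 2.65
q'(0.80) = -2.27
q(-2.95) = 14.53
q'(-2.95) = -4.07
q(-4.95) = 23.62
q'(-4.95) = -5.03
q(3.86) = -2.03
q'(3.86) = -0.80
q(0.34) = 3.75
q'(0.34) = -2.49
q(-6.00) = 29.16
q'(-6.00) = -5.53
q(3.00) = -1.17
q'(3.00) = -1.21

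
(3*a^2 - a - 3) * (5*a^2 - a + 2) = 15*a^4 - 8*a^3 - 8*a^2 + a - 6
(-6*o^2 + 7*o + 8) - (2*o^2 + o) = -8*o^2 + 6*o + 8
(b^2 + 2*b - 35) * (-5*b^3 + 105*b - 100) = -5*b^5 - 10*b^4 + 280*b^3 + 110*b^2 - 3875*b + 3500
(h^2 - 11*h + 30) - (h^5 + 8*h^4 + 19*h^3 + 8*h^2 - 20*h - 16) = -h^5 - 8*h^4 - 19*h^3 - 7*h^2 + 9*h + 46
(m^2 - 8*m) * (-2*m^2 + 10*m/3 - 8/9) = -2*m^4 + 58*m^3/3 - 248*m^2/9 + 64*m/9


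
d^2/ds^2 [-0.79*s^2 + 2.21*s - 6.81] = -1.58000000000000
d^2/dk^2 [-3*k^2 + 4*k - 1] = -6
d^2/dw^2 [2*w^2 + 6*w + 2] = 4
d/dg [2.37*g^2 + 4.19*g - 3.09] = 4.74*g + 4.19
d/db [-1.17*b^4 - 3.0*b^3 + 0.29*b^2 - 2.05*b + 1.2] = -4.68*b^3 - 9.0*b^2 + 0.58*b - 2.05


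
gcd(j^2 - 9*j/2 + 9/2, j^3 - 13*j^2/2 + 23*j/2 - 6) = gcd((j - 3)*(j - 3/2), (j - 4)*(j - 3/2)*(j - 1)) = j - 3/2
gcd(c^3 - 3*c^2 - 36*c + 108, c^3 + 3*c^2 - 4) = 1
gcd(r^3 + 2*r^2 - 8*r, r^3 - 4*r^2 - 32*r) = r^2 + 4*r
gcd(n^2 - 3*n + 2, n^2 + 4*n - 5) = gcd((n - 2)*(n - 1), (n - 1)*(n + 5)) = n - 1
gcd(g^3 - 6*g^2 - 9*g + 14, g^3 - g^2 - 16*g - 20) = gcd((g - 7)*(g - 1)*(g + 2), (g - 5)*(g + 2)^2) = g + 2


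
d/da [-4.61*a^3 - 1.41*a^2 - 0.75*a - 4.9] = -13.83*a^2 - 2.82*a - 0.75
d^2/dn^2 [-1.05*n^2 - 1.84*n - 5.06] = -2.10000000000000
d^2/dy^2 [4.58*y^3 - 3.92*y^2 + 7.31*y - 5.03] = 27.48*y - 7.84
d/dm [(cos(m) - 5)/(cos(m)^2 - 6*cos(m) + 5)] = sin(m)/(cos(m) - 1)^2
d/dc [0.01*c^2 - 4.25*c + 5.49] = 0.02*c - 4.25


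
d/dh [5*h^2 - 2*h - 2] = 10*h - 2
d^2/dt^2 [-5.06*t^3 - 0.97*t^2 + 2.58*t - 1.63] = -30.36*t - 1.94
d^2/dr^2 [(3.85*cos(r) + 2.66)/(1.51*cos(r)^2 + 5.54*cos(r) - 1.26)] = (0.0467356206495997*(1 - cos(r)^2)^2 - 0.0516280033911841*cos(r)^5 - 0.547834970120589*cos(r)^3 - 0.449766238559235*cos(r)^2 + 0.898549694308343*cos(r) + 1.28919491041964)/(0.272563176895307*cos(r)^2 + 1.0*cos(r) - 0.227436823104693)^3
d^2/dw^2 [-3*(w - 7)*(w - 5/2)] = -6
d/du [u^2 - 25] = 2*u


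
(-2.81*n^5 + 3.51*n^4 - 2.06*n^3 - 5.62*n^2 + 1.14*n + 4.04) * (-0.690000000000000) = 1.9389*n^5 - 2.4219*n^4 + 1.4214*n^3 + 3.8778*n^2 - 0.7866*n - 2.7876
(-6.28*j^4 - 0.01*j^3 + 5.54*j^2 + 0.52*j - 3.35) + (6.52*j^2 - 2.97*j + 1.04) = -6.28*j^4 - 0.01*j^3 + 12.06*j^2 - 2.45*j - 2.31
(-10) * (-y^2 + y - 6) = 10*y^2 - 10*y + 60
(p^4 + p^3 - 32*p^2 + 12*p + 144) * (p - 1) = p^5 - 33*p^3 + 44*p^2 + 132*p - 144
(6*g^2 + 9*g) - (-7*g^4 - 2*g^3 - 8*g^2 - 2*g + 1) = 7*g^4 + 2*g^3 + 14*g^2 + 11*g - 1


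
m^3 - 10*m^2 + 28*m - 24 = (m - 6)*(m - 2)^2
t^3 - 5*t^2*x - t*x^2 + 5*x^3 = (t - 5*x)*(t - x)*(t + x)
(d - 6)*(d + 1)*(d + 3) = d^3 - 2*d^2 - 21*d - 18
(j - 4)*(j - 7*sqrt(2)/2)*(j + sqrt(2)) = j^3 - 4*j^2 - 5*sqrt(2)*j^2/2 - 7*j + 10*sqrt(2)*j + 28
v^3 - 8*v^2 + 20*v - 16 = (v - 4)*(v - 2)^2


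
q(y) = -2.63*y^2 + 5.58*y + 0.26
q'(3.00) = -10.20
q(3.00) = -6.67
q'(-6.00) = 37.14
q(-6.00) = -127.90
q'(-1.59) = 13.94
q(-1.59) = -15.26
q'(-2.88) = 20.73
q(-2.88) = -37.62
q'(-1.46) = 13.26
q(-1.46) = -13.49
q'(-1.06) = 11.16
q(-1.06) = -8.61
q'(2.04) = -5.15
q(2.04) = 0.70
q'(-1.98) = 15.99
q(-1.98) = -21.10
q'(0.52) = 2.84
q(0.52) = 2.45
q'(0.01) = 5.53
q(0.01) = 0.32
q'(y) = 5.58 - 5.26*y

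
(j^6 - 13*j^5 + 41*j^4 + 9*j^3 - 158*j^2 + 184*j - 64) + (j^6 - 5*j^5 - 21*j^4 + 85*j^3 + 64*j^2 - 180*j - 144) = 2*j^6 - 18*j^5 + 20*j^4 + 94*j^3 - 94*j^2 + 4*j - 208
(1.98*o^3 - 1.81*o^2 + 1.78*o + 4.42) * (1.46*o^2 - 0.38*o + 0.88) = 2.8908*o^5 - 3.395*o^4 + 5.029*o^3 + 4.184*o^2 - 0.1132*o + 3.8896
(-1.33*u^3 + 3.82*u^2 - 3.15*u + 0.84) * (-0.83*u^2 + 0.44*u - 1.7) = 1.1039*u^5 - 3.7558*u^4 + 6.5563*u^3 - 8.5772*u^2 + 5.7246*u - 1.428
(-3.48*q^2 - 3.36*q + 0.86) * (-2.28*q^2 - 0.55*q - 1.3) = 7.9344*q^4 + 9.5748*q^3 + 4.4112*q^2 + 3.895*q - 1.118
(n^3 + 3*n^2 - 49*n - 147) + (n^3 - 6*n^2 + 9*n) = 2*n^3 - 3*n^2 - 40*n - 147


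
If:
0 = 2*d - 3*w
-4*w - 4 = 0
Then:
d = -3/2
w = -1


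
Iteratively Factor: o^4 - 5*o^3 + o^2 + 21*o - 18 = (o - 3)*(o^3 - 2*o^2 - 5*o + 6) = (o - 3)^2*(o^2 + o - 2) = (o - 3)^2*(o + 2)*(o - 1)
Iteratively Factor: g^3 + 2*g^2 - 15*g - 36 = (g + 3)*(g^2 - g - 12) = (g - 4)*(g + 3)*(g + 3)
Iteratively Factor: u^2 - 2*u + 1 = (u - 1)*(u - 1)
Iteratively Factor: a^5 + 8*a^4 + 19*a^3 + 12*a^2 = (a)*(a^4 + 8*a^3 + 19*a^2 + 12*a) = a*(a + 3)*(a^3 + 5*a^2 + 4*a) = a^2*(a + 3)*(a^2 + 5*a + 4) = a^2*(a + 1)*(a + 3)*(a + 4)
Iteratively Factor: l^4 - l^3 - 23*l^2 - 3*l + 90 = (l - 5)*(l^3 + 4*l^2 - 3*l - 18) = (l - 5)*(l + 3)*(l^2 + l - 6) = (l - 5)*(l + 3)^2*(l - 2)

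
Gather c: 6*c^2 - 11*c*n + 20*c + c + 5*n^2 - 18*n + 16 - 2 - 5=6*c^2 + c*(21 - 11*n) + 5*n^2 - 18*n + 9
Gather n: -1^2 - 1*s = -s - 1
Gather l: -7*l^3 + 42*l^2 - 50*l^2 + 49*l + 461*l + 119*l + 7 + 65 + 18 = -7*l^3 - 8*l^2 + 629*l + 90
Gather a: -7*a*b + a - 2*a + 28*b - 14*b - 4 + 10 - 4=a*(-7*b - 1) + 14*b + 2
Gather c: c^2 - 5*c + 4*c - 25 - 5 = c^2 - c - 30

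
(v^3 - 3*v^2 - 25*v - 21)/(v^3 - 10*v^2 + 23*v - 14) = (v^2 + 4*v + 3)/(v^2 - 3*v + 2)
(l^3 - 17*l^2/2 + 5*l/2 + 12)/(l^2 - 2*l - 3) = (l^2 - 19*l/2 + 12)/(l - 3)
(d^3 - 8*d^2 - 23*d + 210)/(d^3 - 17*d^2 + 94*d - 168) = (d + 5)/(d - 4)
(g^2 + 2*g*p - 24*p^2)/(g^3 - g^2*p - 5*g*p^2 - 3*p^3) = (-g^2 - 2*g*p + 24*p^2)/(-g^3 + g^2*p + 5*g*p^2 + 3*p^3)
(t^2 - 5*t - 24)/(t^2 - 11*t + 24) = (t + 3)/(t - 3)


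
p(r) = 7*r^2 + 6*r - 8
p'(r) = 14*r + 6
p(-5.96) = 204.89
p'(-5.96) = -77.44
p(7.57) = 438.55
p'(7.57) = 111.98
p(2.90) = 68.27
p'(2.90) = 46.60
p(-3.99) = 79.50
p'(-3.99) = -49.86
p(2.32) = 43.60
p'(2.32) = 38.48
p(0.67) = -0.84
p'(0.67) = 15.38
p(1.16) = 8.38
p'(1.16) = 22.24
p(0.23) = -6.25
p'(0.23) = 9.22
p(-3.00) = 37.00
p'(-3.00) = -36.00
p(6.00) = 280.00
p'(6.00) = 90.00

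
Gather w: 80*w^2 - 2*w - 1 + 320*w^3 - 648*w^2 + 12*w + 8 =320*w^3 - 568*w^2 + 10*w + 7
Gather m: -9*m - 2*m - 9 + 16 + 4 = 11 - 11*m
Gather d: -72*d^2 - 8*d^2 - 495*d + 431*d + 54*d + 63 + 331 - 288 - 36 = -80*d^2 - 10*d + 70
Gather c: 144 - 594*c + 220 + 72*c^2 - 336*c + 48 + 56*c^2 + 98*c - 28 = 128*c^2 - 832*c + 384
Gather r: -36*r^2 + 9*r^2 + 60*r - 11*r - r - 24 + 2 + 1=-27*r^2 + 48*r - 21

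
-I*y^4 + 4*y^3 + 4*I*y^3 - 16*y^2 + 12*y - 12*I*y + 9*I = (y - 3)*(y + I)*(y + 3*I)*(-I*y + I)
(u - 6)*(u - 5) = u^2 - 11*u + 30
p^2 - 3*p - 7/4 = (p - 7/2)*(p + 1/2)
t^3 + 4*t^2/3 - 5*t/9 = t*(t - 1/3)*(t + 5/3)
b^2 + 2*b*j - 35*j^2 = (b - 5*j)*(b + 7*j)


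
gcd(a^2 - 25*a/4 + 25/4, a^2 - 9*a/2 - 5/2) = a - 5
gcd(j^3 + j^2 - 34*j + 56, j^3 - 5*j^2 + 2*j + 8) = j^2 - 6*j + 8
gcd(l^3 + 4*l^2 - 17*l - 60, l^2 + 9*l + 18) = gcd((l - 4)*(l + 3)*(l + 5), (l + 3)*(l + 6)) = l + 3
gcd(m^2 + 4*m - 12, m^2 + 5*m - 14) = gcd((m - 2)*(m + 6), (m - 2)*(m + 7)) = m - 2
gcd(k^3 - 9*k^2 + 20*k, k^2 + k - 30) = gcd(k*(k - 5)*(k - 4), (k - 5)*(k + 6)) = k - 5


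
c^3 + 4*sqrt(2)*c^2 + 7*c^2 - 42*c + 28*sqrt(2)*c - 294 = (c + 7)*(c - 3*sqrt(2))*(c + 7*sqrt(2))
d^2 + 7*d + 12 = (d + 3)*(d + 4)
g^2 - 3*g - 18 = (g - 6)*(g + 3)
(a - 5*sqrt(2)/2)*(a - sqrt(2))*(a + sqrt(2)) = a^3 - 5*sqrt(2)*a^2/2 - 2*a + 5*sqrt(2)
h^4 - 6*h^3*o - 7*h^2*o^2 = h^2*(h - 7*o)*(h + o)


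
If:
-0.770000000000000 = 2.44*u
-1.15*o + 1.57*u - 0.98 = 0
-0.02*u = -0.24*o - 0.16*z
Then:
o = -1.28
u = -0.32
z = 1.89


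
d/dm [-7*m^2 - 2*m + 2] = -14*m - 2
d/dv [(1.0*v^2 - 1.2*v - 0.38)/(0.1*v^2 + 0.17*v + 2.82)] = (0.29*v^2 + 5.716*v - 3.3194)/(0.01*v^4 + 0.034*v^3 + 0.5929*v^2 + 0.9588*v + 7.9524)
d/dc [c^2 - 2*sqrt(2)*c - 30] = 2*c - 2*sqrt(2)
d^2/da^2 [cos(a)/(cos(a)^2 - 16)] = (-sin(a)^4 + 96*sin(a)^2 - 255)*cos(a)/((cos(a) - 4)^3*(cos(a) + 4)^3)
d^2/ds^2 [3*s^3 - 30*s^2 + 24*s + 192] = 18*s - 60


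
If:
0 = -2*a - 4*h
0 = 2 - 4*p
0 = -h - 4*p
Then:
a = 4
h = -2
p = 1/2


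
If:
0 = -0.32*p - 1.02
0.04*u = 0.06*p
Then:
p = -3.19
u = -4.78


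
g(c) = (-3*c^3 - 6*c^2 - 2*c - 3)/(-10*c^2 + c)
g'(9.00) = 0.30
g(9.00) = 3.36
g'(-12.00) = 0.30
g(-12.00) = -2.99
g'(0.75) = -2.09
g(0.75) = 1.88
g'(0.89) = -1.14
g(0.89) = 1.66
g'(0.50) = -8.09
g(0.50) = 2.94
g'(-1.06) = 0.55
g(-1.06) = 0.33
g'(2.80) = 0.24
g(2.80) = 1.61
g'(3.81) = 0.27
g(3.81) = 1.87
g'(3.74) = 0.27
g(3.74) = 1.85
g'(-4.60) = 0.29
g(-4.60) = -0.79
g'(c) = (20*c - 1)*(-3*c^3 - 6*c^2 - 2*c - 3)/(-10*c^2 + c)^2 + (-9*c^2 - 12*c - 2)/(-10*c^2 + c) = (30*c^4 - 6*c^3 - 26*c^2 - 60*c + 3)/(c^2*(100*c^2 - 20*c + 1))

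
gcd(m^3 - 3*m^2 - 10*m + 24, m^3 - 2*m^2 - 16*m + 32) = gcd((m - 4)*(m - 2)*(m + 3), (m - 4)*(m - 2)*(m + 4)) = m^2 - 6*m + 8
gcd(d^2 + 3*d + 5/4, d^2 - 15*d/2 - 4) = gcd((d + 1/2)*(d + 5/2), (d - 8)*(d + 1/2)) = d + 1/2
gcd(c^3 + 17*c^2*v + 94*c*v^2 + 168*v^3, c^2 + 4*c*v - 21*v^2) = c + 7*v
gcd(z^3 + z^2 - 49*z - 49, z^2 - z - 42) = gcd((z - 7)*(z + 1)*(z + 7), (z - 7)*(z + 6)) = z - 7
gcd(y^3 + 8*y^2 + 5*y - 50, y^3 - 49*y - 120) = y + 5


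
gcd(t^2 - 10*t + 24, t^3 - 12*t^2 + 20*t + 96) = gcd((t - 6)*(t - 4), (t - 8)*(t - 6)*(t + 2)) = t - 6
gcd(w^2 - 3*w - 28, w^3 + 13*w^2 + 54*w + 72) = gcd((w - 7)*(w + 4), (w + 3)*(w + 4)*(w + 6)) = w + 4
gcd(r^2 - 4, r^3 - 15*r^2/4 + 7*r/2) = r - 2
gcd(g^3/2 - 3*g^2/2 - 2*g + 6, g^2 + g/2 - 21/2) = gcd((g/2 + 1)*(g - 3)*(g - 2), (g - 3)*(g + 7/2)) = g - 3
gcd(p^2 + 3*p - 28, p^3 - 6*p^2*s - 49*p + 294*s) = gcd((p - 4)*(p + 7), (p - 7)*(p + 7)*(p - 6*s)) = p + 7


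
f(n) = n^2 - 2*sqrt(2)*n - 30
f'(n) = 2*n - 2*sqrt(2)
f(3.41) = -28.02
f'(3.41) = 3.99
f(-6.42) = 29.37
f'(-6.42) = -15.67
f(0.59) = -31.32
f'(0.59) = -1.65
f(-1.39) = -24.14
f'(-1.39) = -5.61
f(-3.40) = -8.82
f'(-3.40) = -9.63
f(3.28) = -28.52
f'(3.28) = 3.73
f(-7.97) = 56.06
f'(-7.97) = -18.77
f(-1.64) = -22.67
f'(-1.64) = -6.11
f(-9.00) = 76.46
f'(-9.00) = -20.83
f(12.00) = 80.06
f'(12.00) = 21.17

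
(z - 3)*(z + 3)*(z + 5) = z^3 + 5*z^2 - 9*z - 45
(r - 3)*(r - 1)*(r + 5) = r^3 + r^2 - 17*r + 15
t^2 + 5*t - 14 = (t - 2)*(t + 7)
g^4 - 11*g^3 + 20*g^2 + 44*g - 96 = (g - 8)*(g - 3)*(g - 2)*(g + 2)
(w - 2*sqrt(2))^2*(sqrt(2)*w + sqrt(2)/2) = sqrt(2)*w^3 - 8*w^2 + sqrt(2)*w^2/2 - 4*w + 8*sqrt(2)*w + 4*sqrt(2)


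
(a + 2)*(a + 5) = a^2 + 7*a + 10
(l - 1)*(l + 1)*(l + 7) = l^3 + 7*l^2 - l - 7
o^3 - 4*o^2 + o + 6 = (o - 3)*(o - 2)*(o + 1)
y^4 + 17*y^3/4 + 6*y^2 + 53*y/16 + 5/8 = (y + 1/2)^2*(y + 5/4)*(y + 2)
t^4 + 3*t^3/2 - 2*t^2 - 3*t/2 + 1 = (t - 1)*(t - 1/2)*(t + 1)*(t + 2)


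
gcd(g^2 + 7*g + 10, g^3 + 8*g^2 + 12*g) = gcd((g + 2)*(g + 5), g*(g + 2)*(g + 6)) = g + 2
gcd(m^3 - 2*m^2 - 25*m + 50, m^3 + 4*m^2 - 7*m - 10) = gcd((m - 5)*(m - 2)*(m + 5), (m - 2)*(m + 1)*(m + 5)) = m^2 + 3*m - 10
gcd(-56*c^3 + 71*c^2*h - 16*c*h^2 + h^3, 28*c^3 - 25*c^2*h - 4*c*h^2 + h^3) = 7*c^2 - 8*c*h + h^2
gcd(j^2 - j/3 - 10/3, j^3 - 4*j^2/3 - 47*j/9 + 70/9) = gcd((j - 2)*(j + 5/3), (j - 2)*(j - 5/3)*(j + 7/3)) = j - 2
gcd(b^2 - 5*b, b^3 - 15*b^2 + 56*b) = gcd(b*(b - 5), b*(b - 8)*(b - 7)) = b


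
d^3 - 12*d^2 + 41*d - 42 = (d - 7)*(d - 3)*(d - 2)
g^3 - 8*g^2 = g^2*(g - 8)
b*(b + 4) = b^2 + 4*b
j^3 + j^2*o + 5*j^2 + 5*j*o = j*(j + 5)*(j + o)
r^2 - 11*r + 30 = (r - 6)*(r - 5)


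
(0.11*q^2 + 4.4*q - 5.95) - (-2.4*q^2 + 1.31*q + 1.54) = 2.51*q^2 + 3.09*q - 7.49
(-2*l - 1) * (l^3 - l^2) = -2*l^4 + l^3 + l^2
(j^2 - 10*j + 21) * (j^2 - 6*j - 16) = j^4 - 16*j^3 + 65*j^2 + 34*j - 336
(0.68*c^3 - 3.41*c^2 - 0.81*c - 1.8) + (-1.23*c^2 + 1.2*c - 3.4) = 0.68*c^3 - 4.64*c^2 + 0.39*c - 5.2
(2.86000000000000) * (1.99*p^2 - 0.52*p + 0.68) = 5.6914*p^2 - 1.4872*p + 1.9448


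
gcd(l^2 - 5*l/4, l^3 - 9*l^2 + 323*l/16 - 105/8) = l - 5/4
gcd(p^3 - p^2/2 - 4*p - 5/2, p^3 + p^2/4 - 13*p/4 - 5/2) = p + 1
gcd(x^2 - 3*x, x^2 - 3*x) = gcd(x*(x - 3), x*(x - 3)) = x^2 - 3*x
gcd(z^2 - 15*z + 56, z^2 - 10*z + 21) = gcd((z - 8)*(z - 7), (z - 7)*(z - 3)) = z - 7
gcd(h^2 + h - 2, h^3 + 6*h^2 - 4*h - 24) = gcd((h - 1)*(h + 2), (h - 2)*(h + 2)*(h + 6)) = h + 2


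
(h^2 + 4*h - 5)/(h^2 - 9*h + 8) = (h + 5)/(h - 8)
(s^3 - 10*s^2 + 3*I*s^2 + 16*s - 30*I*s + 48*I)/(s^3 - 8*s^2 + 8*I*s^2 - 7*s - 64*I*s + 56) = (s^2 + s*(-2 + 3*I) - 6*I)/(s^2 + 8*I*s - 7)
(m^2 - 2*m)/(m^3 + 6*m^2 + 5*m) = (m - 2)/(m^2 + 6*m + 5)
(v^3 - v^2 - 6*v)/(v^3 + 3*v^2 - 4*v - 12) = v*(v - 3)/(v^2 + v - 6)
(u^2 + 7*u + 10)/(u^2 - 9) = (u^2 + 7*u + 10)/(u^2 - 9)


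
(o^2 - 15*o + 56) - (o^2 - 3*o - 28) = 84 - 12*o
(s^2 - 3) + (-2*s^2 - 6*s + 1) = -s^2 - 6*s - 2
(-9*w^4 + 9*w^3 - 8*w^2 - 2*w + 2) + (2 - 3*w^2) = -9*w^4 + 9*w^3 - 11*w^2 - 2*w + 4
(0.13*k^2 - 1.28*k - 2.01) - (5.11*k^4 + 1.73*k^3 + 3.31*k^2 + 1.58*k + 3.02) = -5.11*k^4 - 1.73*k^3 - 3.18*k^2 - 2.86*k - 5.03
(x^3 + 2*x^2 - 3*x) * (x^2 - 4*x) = x^5 - 2*x^4 - 11*x^3 + 12*x^2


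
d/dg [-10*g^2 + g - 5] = 1 - 20*g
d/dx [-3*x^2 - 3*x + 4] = -6*x - 3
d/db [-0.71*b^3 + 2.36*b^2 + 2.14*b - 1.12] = -2.13*b^2 + 4.72*b + 2.14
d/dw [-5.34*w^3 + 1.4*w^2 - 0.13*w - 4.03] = -16.02*w^2 + 2.8*w - 0.13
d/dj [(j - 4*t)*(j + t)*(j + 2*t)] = 3*j^2 - 2*j*t - 10*t^2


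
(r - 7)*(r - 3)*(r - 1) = r^3 - 11*r^2 + 31*r - 21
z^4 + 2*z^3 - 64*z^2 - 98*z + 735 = (z - 7)*(z - 3)*(z + 5)*(z + 7)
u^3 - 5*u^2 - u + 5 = (u - 5)*(u - 1)*(u + 1)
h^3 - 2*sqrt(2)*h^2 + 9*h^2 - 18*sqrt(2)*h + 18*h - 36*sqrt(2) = (h + 3)*(h + 6)*(h - 2*sqrt(2))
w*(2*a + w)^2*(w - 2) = 4*a^2*w^2 - 8*a^2*w + 4*a*w^3 - 8*a*w^2 + w^4 - 2*w^3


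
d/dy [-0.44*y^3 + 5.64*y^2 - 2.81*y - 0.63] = -1.32*y^2 + 11.28*y - 2.81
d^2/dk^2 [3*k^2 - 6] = 6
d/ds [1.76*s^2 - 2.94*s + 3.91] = 3.52*s - 2.94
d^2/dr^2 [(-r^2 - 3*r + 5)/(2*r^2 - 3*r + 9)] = 6*(-6*r^3 + 38*r^2 + 24*r - 69)/(8*r^6 - 36*r^5 + 162*r^4 - 351*r^3 + 729*r^2 - 729*r + 729)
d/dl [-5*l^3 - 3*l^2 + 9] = 3*l*(-5*l - 2)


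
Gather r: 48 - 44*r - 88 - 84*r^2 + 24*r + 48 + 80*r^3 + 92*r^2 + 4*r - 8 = 80*r^3 + 8*r^2 - 16*r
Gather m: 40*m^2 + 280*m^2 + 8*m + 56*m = 320*m^2 + 64*m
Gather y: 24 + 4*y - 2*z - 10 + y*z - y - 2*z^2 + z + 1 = y*(z + 3) - 2*z^2 - z + 15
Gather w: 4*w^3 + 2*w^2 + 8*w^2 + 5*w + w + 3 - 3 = 4*w^3 + 10*w^2 + 6*w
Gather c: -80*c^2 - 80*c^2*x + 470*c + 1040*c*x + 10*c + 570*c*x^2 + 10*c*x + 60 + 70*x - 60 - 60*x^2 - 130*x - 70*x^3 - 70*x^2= c^2*(-80*x - 80) + c*(570*x^2 + 1050*x + 480) - 70*x^3 - 130*x^2 - 60*x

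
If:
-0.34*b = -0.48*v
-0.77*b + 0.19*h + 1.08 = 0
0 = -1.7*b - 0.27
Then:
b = -0.16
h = -6.33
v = -0.11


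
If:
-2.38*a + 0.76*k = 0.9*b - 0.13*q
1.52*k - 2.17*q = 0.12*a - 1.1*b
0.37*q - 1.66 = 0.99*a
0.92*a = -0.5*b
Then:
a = -1.51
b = 2.79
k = -1.52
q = 0.43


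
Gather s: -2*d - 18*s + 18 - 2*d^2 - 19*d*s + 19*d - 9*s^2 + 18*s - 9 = -2*d^2 - 19*d*s + 17*d - 9*s^2 + 9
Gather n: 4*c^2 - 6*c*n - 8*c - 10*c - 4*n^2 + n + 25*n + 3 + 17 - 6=4*c^2 - 18*c - 4*n^2 + n*(26 - 6*c) + 14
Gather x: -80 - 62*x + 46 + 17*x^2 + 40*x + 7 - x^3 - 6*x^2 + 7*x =-x^3 + 11*x^2 - 15*x - 27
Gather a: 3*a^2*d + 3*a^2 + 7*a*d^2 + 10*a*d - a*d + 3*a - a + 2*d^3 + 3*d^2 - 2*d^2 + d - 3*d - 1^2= a^2*(3*d + 3) + a*(7*d^2 + 9*d + 2) + 2*d^3 + d^2 - 2*d - 1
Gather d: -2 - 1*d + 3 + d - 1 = 0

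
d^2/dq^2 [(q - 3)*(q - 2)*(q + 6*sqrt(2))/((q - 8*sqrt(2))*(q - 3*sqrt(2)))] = 2*(-85*sqrt(2)*q^3 + 332*q^3 - 2340*sqrt(2)*q^2 + 720*q^2 + 3672*q + 4320*sqrt(2)*q - 43200 + 23976*sqrt(2))/(q^6 - 33*sqrt(2)*q^5 + 870*q^4 - 5830*sqrt(2)*q^3 + 41760*q^2 - 76032*sqrt(2)*q + 110592)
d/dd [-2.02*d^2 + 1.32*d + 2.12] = 1.32 - 4.04*d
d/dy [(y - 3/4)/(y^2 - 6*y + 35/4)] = 4*(-4*y^2 + 6*y + 17)/(16*y^4 - 192*y^3 + 856*y^2 - 1680*y + 1225)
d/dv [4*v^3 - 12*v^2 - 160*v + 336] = 12*v^2 - 24*v - 160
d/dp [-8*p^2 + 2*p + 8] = 2 - 16*p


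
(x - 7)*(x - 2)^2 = x^3 - 11*x^2 + 32*x - 28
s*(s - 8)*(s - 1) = s^3 - 9*s^2 + 8*s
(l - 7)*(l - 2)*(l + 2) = l^3 - 7*l^2 - 4*l + 28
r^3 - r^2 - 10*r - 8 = (r - 4)*(r + 1)*(r + 2)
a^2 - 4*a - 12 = (a - 6)*(a + 2)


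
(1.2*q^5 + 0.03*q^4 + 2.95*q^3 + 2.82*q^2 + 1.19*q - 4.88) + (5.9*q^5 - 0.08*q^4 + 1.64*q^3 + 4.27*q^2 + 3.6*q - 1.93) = 7.1*q^5 - 0.05*q^4 + 4.59*q^3 + 7.09*q^2 + 4.79*q - 6.81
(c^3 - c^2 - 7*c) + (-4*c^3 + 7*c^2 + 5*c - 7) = -3*c^3 + 6*c^2 - 2*c - 7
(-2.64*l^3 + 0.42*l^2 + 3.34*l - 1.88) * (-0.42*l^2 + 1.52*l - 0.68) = 1.1088*l^5 - 4.1892*l^4 + 1.0308*l^3 + 5.5808*l^2 - 5.1288*l + 1.2784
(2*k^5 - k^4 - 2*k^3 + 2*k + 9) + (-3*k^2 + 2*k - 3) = 2*k^5 - k^4 - 2*k^3 - 3*k^2 + 4*k + 6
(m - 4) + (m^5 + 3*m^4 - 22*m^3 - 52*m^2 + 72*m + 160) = m^5 + 3*m^4 - 22*m^3 - 52*m^2 + 73*m + 156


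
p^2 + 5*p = p*(p + 5)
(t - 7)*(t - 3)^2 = t^3 - 13*t^2 + 51*t - 63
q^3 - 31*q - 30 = (q - 6)*(q + 1)*(q + 5)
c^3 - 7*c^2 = c^2*(c - 7)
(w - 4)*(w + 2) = w^2 - 2*w - 8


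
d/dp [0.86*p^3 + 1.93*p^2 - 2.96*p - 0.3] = 2.58*p^2 + 3.86*p - 2.96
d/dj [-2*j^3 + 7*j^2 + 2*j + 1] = -6*j^2 + 14*j + 2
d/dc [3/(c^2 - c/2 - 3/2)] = 6*(1 - 4*c)/(-2*c^2 + c + 3)^2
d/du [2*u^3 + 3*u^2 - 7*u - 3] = 6*u^2 + 6*u - 7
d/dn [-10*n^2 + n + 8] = 1 - 20*n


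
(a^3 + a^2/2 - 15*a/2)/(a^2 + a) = (2*a^2 + a - 15)/(2*(a + 1))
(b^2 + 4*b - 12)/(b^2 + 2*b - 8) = (b + 6)/(b + 4)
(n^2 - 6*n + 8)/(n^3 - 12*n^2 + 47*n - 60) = (n - 2)/(n^2 - 8*n + 15)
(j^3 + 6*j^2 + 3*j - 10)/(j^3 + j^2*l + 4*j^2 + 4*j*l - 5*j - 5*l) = (j + 2)/(j + l)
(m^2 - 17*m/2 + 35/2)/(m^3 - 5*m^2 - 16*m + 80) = (m - 7/2)/(m^2 - 16)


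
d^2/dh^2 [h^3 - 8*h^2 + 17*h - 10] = 6*h - 16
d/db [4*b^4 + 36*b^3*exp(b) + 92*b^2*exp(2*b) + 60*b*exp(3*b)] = 36*b^3*exp(b) + 16*b^3 + 184*b^2*exp(2*b) + 108*b^2*exp(b) + 180*b*exp(3*b) + 184*b*exp(2*b) + 60*exp(3*b)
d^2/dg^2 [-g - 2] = 0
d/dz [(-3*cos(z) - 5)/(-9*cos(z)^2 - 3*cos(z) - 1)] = 3*(9*cos(z)^2 + 30*cos(z) + 4)*sin(z)/(-9*sin(z)^2 + 3*cos(z) + 10)^2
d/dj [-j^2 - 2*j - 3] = -2*j - 2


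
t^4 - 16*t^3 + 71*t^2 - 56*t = t*(t - 8)*(t - 7)*(t - 1)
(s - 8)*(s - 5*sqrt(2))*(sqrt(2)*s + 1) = sqrt(2)*s^3 - 8*sqrt(2)*s^2 - 9*s^2 - 5*sqrt(2)*s + 72*s + 40*sqrt(2)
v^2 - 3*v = v*(v - 3)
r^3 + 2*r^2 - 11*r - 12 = (r - 3)*(r + 1)*(r + 4)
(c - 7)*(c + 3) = c^2 - 4*c - 21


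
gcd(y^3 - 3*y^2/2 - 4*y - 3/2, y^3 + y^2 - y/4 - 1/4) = y^2 + 3*y/2 + 1/2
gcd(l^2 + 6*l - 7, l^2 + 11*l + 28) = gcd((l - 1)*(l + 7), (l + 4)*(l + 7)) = l + 7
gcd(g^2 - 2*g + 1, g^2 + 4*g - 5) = g - 1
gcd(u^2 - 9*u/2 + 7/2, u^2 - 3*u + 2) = u - 1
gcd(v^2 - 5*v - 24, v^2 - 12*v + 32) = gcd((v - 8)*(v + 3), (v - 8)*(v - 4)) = v - 8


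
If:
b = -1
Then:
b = -1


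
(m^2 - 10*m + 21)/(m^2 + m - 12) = (m - 7)/(m + 4)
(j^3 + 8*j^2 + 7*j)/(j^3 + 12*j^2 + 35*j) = (j + 1)/(j + 5)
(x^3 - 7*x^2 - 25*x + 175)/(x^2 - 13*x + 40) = (x^2 - 2*x - 35)/(x - 8)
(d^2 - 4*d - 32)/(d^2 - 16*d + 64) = (d + 4)/(d - 8)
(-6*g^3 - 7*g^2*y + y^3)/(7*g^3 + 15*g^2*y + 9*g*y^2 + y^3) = (-6*g^2 - g*y + y^2)/(7*g^2 + 8*g*y + y^2)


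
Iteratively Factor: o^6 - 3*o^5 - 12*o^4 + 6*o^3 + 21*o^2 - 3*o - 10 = (o - 1)*(o^5 - 2*o^4 - 14*o^3 - 8*o^2 + 13*o + 10) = (o - 1)*(o + 2)*(o^4 - 4*o^3 - 6*o^2 + 4*o + 5) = (o - 1)*(o + 1)*(o + 2)*(o^3 - 5*o^2 - o + 5) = (o - 1)^2*(o + 1)*(o + 2)*(o^2 - 4*o - 5) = (o - 1)^2*(o + 1)^2*(o + 2)*(o - 5)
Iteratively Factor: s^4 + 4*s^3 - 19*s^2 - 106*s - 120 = (s + 4)*(s^3 - 19*s - 30) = (s + 3)*(s + 4)*(s^2 - 3*s - 10) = (s - 5)*(s + 3)*(s + 4)*(s + 2)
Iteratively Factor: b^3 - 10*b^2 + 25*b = (b - 5)*(b^2 - 5*b) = b*(b - 5)*(b - 5)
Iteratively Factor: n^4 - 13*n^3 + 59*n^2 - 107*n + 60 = (n - 1)*(n^3 - 12*n^2 + 47*n - 60) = (n - 5)*(n - 1)*(n^2 - 7*n + 12) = (n - 5)*(n - 3)*(n - 1)*(n - 4)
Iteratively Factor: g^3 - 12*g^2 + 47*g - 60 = (g - 3)*(g^2 - 9*g + 20) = (g - 5)*(g - 3)*(g - 4)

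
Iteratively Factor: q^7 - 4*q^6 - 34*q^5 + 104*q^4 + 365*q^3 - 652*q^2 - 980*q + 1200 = (q + 4)*(q^6 - 8*q^5 - 2*q^4 + 112*q^3 - 83*q^2 - 320*q + 300) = (q + 2)*(q + 4)*(q^5 - 10*q^4 + 18*q^3 + 76*q^2 - 235*q + 150) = (q + 2)*(q + 3)*(q + 4)*(q^4 - 13*q^3 + 57*q^2 - 95*q + 50) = (q - 5)*(q + 2)*(q + 3)*(q + 4)*(q^3 - 8*q^2 + 17*q - 10) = (q - 5)^2*(q + 2)*(q + 3)*(q + 4)*(q^2 - 3*q + 2) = (q - 5)^2*(q - 1)*(q + 2)*(q + 3)*(q + 4)*(q - 2)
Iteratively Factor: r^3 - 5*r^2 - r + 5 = (r - 5)*(r^2 - 1) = (r - 5)*(r + 1)*(r - 1)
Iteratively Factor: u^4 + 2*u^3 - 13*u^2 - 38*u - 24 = (u + 1)*(u^3 + u^2 - 14*u - 24) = (u + 1)*(u + 2)*(u^2 - u - 12) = (u - 4)*(u + 1)*(u + 2)*(u + 3)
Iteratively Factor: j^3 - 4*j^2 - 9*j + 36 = (j + 3)*(j^2 - 7*j + 12) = (j - 3)*(j + 3)*(j - 4)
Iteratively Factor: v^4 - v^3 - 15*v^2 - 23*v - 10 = (v + 1)*(v^3 - 2*v^2 - 13*v - 10) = (v + 1)^2*(v^2 - 3*v - 10) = (v + 1)^2*(v + 2)*(v - 5)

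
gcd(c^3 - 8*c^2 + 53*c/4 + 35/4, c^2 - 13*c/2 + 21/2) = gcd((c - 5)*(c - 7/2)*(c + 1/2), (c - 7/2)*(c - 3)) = c - 7/2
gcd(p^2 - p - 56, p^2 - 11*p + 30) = 1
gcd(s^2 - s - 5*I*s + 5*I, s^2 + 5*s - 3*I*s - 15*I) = 1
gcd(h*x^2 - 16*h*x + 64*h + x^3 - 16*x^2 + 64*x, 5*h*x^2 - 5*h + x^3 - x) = 1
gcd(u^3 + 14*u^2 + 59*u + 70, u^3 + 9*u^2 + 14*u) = u^2 + 9*u + 14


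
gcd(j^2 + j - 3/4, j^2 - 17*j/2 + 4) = j - 1/2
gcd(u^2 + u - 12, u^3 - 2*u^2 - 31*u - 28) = u + 4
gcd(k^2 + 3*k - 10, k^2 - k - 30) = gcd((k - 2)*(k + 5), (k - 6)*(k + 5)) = k + 5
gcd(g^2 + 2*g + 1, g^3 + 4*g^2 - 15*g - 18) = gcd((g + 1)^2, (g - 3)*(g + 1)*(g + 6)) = g + 1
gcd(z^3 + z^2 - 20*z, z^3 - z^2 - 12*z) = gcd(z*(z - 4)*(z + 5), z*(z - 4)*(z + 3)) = z^2 - 4*z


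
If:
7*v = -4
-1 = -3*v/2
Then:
No Solution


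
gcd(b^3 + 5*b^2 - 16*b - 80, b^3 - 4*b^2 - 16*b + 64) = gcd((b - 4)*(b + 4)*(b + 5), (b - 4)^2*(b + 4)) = b^2 - 16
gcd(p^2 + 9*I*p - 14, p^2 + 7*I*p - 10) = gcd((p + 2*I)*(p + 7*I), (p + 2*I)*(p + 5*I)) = p + 2*I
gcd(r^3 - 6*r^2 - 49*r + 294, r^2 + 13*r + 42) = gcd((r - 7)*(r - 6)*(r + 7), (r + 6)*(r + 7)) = r + 7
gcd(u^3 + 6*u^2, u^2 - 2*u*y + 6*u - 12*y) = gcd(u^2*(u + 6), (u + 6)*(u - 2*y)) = u + 6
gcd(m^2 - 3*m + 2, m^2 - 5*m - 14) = 1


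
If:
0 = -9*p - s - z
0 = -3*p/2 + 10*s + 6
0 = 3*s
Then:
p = 4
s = 0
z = -36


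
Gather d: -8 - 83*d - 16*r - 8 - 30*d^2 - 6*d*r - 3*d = -30*d^2 + d*(-6*r - 86) - 16*r - 16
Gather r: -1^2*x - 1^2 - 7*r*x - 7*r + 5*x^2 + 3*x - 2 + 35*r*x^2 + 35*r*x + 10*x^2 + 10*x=r*(35*x^2 + 28*x - 7) + 15*x^2 + 12*x - 3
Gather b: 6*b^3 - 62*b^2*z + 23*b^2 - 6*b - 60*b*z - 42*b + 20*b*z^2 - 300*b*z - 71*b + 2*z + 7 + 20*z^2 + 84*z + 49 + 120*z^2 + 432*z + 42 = 6*b^3 + b^2*(23 - 62*z) + b*(20*z^2 - 360*z - 119) + 140*z^2 + 518*z + 98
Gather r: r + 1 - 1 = r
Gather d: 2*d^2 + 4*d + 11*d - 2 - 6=2*d^2 + 15*d - 8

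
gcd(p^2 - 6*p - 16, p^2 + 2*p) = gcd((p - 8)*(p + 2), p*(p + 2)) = p + 2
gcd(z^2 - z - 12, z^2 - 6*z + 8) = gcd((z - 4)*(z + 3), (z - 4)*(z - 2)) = z - 4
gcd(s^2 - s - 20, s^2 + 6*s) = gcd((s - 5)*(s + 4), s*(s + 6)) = 1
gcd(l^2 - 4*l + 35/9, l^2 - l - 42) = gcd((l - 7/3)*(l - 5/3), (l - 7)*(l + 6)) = 1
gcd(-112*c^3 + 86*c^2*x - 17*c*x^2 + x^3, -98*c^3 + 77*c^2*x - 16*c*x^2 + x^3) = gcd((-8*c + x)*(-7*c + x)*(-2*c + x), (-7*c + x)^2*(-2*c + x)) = 14*c^2 - 9*c*x + x^2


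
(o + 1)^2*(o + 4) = o^3 + 6*o^2 + 9*o + 4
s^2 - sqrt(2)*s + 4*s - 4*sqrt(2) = (s + 4)*(s - sqrt(2))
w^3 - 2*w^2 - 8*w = w*(w - 4)*(w + 2)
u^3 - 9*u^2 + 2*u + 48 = (u - 8)*(u - 3)*(u + 2)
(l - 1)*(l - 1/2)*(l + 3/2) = l^3 - 7*l/4 + 3/4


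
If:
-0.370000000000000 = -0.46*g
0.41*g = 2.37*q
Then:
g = 0.80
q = 0.14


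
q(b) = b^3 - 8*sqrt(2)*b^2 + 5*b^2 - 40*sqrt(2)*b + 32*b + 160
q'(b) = 3*b^2 - 16*sqrt(2)*b + 10*b - 40*sqrt(2) + 32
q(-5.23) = -27.26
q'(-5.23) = 123.53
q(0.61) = 142.89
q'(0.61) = -31.15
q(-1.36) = 179.22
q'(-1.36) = -1.85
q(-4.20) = 77.73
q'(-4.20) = 81.39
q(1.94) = 95.88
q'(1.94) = -37.77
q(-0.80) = 175.10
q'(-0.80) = -12.55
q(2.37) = 79.62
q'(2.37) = -37.64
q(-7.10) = -341.75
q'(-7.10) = 216.32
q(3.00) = 56.47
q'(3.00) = -35.45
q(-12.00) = -2182.35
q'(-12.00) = 558.96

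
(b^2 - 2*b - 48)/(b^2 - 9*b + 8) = (b + 6)/(b - 1)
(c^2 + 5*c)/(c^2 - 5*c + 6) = c*(c + 5)/(c^2 - 5*c + 6)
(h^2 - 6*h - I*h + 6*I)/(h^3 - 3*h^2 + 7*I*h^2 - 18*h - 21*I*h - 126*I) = (h - I)/(h^2 + h*(3 + 7*I) + 21*I)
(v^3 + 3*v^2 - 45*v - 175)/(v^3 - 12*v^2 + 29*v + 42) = (v^2 + 10*v + 25)/(v^2 - 5*v - 6)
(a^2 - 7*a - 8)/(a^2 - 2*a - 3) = (a - 8)/(a - 3)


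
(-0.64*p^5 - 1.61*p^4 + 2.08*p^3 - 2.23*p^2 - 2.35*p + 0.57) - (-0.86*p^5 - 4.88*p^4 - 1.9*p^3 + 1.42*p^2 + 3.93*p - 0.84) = 0.22*p^5 + 3.27*p^4 + 3.98*p^3 - 3.65*p^2 - 6.28*p + 1.41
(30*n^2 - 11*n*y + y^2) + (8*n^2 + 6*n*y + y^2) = 38*n^2 - 5*n*y + 2*y^2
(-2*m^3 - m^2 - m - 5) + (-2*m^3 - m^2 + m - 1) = -4*m^3 - 2*m^2 - 6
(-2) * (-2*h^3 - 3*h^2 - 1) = 4*h^3 + 6*h^2 + 2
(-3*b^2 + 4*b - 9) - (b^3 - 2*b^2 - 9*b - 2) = -b^3 - b^2 + 13*b - 7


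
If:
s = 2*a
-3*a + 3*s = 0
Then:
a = 0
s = 0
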